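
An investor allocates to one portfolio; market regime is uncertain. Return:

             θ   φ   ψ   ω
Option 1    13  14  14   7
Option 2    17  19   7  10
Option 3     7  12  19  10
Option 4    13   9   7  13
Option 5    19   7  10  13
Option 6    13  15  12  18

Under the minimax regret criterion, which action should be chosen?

Option 6

Column bests: θ=19, φ=19, ψ=19, ω=18.
Option 1 regrets: 6, 5, 5, 11 → max 11
Option 2 regrets: 2, 0, 12, 8 → max 12
Option 3 regrets: 12, 7, 0, 8 → max 12
Option 4 regrets: 6, 10, 12, 5 → max 12
Option 5 regrets: 0, 12, 9, 5 → max 12
Option 6 regrets: 6, 4, 7, 0 → max 7
Smallest max regret = 7 → Option 6.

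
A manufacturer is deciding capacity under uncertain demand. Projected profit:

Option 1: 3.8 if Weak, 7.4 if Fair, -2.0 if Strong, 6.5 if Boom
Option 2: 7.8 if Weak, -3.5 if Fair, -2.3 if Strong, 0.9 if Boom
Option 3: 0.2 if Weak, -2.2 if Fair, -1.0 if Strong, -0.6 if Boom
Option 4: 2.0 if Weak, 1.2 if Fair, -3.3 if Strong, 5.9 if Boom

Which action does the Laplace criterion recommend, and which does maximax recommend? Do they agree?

laplace → Option 1; maximax → Option 2 (disagree)

Row averages: Option 1=3.925, Option 2=0.725, Option 3=-0.9, Option 4=1.45
Highest average = 3.925 → Option 1.
Row maxima: Option 1=7.4, Option 2=7.8, Option 3=0.2, Option 4=5.9
Best best-case = 7.8 → Option 2.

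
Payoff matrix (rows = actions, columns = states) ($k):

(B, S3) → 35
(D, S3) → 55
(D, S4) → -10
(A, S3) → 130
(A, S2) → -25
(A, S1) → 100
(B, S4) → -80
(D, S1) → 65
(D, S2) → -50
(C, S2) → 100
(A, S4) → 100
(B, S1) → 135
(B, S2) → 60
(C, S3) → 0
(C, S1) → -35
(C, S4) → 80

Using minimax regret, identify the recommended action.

A

Column bests: S1=135, S2=100, S3=130, S4=100.
A regrets: 35, 125, 0, 0 → max 125
B regrets: 0, 40, 95, 180 → max 180
C regrets: 170, 0, 130, 20 → max 170
D regrets: 70, 150, 75, 110 → max 150
Smallest max regret = 125 → A.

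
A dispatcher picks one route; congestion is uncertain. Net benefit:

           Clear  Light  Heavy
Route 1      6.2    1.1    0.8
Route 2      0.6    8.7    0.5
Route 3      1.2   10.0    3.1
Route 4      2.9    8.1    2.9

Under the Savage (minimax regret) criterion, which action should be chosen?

Column bests: Clear=6.2, Light=10.0, Heavy=3.1.
Route 1 regrets: 0.0, 8.9, 2.3 → max 8.9
Route 2 regrets: 5.6, 1.3, 2.6 → max 5.6
Route 3 regrets: 5.0, 0.0, 0.0 → max 5.0
Route 4 regrets: 3.3, 1.9, 0.2 → max 3.3
Smallest max regret = 3.3 → Route 4.

Route 4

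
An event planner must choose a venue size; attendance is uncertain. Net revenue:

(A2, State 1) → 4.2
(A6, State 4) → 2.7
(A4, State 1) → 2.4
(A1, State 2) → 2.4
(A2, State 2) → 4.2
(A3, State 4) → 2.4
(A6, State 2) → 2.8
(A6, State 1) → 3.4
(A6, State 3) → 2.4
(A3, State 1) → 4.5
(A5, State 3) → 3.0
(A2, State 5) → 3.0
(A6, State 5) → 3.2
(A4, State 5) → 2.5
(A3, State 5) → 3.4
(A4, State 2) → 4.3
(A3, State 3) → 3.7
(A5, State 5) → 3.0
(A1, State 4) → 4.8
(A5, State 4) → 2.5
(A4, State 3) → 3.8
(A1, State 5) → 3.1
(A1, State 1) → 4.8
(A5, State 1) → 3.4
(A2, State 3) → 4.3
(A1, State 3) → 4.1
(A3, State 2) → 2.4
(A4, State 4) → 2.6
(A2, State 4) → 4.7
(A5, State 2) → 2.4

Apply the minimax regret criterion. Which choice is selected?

A2

Column bests: State 1=4.8, State 2=4.3, State 3=4.3, State 4=4.8, State 5=3.4.
A1 regrets: 0.0, 1.9, 0.2, 0.0, 0.3 → max 1.9
A2 regrets: 0.6, 0.1, 0.0, 0.1, 0.4 → max 0.6
A3 regrets: 0.3, 1.9, 0.6, 2.4, 0.0 → max 2.4
A4 regrets: 2.4, 0.0, 0.5, 2.2, 0.9 → max 2.4
A5 regrets: 1.4, 1.9, 1.3, 2.3, 0.4 → max 2.3
A6 regrets: 1.4, 1.5, 1.9, 2.1, 0.2 → max 2.1
Smallest max regret = 0.6 → A2.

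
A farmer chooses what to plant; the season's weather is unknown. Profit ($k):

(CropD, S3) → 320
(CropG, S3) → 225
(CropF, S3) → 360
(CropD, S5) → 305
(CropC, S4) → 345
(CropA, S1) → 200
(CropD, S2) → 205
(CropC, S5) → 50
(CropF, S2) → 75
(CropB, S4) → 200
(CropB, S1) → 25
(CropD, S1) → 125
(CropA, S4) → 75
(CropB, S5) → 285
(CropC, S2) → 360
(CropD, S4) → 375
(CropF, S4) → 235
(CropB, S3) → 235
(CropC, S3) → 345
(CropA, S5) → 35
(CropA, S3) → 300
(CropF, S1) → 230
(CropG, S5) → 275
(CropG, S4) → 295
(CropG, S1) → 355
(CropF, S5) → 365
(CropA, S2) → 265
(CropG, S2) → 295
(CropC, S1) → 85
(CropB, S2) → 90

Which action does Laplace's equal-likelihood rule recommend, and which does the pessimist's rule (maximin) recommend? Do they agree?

laplace → CropG; maximin → CropG (agree)

Row averages: CropC=237, CropG=289, CropF=253, CropB=167, CropA=175, CropD=266
Highest average = 289 → CropG.
Row minima: CropC=50, CropG=225, CropF=75, CropB=25, CropA=35, CropD=125
Best worst-case = 225 → CropG.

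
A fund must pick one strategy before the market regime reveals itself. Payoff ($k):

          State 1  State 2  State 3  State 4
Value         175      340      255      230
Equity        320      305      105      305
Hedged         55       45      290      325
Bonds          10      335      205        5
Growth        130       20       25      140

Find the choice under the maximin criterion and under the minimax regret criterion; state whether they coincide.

Row minima: Value=175, Equity=105, Hedged=45, Bonds=5, Growth=20
Best worst-case = 175 → Value.
Column bests: State 1=320, State 2=340, State 3=290, State 4=325.
Value regrets: 145, 0, 35, 95 → max 145
Equity regrets: 0, 35, 185, 20 → max 185
Hedged regrets: 265, 295, 0, 0 → max 295
Bonds regrets: 310, 5, 85, 320 → max 320
Growth regrets: 190, 320, 265, 185 → max 320
Smallest max regret = 145 → Value.

maximin → Value; minimax regret → Value (agree)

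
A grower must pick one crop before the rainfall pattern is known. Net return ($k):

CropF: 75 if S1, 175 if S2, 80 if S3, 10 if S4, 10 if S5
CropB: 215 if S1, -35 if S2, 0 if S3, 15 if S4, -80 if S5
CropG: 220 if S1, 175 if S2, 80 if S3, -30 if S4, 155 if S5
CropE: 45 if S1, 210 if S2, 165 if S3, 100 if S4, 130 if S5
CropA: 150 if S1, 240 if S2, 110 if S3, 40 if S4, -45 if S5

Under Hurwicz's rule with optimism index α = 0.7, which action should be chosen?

CropF: 0.7·175 + 0.3·10 = 125.5
CropB: 0.7·215 + 0.3·(-80) = 126.5
CropG: 0.7·220 + 0.3·(-30) = 145
CropE: 0.7·210 + 0.3·45 = 160.5
CropA: 0.7·240 + 0.3·(-45) = 154.5
Highest Hurwicz score = 160.5 → CropE.

CropE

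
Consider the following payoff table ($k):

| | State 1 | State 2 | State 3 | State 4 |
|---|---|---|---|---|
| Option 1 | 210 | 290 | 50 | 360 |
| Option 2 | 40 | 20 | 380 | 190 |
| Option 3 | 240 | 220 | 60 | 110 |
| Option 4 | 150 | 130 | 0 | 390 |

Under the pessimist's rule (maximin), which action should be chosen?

Option 3

Row minima: Option 1=50, Option 2=20, Option 3=60, Option 4=0
Best worst-case = 60 → Option 3.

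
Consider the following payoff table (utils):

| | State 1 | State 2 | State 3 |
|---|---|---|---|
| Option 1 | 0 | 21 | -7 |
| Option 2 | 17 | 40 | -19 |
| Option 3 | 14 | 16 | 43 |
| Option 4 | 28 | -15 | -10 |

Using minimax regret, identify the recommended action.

Column bests: State 1=28, State 2=40, State 3=43.
Option 1 regrets: 28, 19, 50 → max 50
Option 2 regrets: 11, 0, 62 → max 62
Option 3 regrets: 14, 24, 0 → max 24
Option 4 regrets: 0, 55, 53 → max 55
Smallest max regret = 24 → Option 3.

Option 3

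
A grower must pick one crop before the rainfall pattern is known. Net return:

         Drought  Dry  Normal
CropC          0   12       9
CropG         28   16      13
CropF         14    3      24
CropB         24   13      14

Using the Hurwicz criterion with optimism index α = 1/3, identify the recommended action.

CropC: 1/3·12 + 2/3·0 = 4
CropG: 1/3·28 + 2/3·13 = 18
CropF: 1/3·24 + 2/3·3 = 10
CropB: 1/3·24 + 2/3·13 = 50/3
Highest Hurwicz score = 18 → CropG.

CropG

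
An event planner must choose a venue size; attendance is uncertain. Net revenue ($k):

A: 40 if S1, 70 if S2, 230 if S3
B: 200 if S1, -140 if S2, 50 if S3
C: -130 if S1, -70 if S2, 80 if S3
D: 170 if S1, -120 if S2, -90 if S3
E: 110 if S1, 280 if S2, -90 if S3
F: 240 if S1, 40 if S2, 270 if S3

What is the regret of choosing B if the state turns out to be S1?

Best payoff under S1 is 240.
Regret = 240 − 200 = 40.

40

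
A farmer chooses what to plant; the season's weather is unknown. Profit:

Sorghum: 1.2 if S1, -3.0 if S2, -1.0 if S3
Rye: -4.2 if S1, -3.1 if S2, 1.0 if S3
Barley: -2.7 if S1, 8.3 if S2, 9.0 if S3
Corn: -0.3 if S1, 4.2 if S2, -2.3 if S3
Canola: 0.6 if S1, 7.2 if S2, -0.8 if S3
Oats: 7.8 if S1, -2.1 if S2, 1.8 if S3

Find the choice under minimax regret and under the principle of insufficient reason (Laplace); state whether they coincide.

minimax regret → Canola; laplace → Barley (disagree)

Column bests: S1=7.8, S2=8.3, S3=9.0.
Sorghum regrets: 6.6, 11.3, 10.0 → max 11.3
Rye regrets: 12.0, 11.4, 8.0 → max 12.0
Barley regrets: 10.5, 0.0, 0.0 → max 10.5
Corn regrets: 8.1, 4.1, 11.3 → max 11.3
Canola regrets: 7.2, 1.1, 9.8 → max 9.8
Oats regrets: 0.0, 10.4, 7.2 → max 10.4
Smallest max regret = 9.8 → Canola.
Row averages: Sorghum=-14/15, Rye=-2.1, Barley=73/15, Corn=8/15, Canola=7/3, Oats=2.5
Highest average = 73/15 → Barley.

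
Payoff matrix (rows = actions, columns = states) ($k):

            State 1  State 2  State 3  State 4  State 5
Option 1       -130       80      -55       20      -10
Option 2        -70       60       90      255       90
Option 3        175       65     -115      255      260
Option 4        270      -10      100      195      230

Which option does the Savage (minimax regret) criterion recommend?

Option 4

Column bests: State 1=270, State 2=80, State 3=100, State 4=255, State 5=260.
Option 1 regrets: 400, 0, 155, 235, 270 → max 400
Option 2 regrets: 340, 20, 10, 0, 170 → max 340
Option 3 regrets: 95, 15, 215, 0, 0 → max 215
Option 4 regrets: 0, 90, 0, 60, 30 → max 90
Smallest max regret = 90 → Option 4.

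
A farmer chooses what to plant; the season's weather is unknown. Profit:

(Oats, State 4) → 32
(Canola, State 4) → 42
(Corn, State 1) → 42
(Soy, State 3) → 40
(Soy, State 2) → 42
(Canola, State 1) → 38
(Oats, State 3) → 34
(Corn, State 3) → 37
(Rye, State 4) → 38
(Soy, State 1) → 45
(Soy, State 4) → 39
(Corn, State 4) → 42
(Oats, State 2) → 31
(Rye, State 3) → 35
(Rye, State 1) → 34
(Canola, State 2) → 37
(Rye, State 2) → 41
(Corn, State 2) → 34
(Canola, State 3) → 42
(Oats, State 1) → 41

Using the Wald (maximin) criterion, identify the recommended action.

Row minima: Oats=31, Rye=34, Corn=34, Soy=39, Canola=37
Best worst-case = 39 → Soy.

Soy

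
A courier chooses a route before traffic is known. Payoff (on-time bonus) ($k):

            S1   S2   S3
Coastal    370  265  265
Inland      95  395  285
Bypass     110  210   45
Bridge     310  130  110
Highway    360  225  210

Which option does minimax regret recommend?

Coastal

Column bests: S1=370, S2=395, S3=285.
Coastal regrets: 0, 130, 20 → max 130
Inland regrets: 275, 0, 0 → max 275
Bypass regrets: 260, 185, 240 → max 260
Bridge regrets: 60, 265, 175 → max 265
Highway regrets: 10, 170, 75 → max 170
Smallest max regret = 130 → Coastal.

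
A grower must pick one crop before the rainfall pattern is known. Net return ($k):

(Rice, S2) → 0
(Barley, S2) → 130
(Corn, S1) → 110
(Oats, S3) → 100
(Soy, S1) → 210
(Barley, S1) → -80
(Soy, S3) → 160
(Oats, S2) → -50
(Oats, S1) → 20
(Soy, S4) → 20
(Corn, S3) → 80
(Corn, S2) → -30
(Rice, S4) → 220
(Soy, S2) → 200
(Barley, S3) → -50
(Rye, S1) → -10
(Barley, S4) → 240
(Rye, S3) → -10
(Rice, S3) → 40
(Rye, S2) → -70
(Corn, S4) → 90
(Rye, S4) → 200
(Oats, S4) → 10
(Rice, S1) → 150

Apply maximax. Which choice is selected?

Barley

Row maxima: Barley=240, Corn=110, Rice=220, Oats=100, Soy=210, Rye=200
Best best-case = 240 → Barley.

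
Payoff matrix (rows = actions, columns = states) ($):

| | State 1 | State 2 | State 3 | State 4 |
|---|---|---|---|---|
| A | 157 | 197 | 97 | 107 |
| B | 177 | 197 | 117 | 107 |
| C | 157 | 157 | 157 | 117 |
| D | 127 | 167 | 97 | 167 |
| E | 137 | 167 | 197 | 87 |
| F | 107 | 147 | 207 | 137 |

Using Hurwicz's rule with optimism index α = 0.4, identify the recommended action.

A: 0.4·197 + 0.6·97 = 137
B: 0.4·197 + 0.6·107 = 143
C: 0.4·157 + 0.6·117 = 133
D: 0.4·167 + 0.6·97 = 125
E: 0.4·197 + 0.6·87 = 131
F: 0.4·207 + 0.6·107 = 147
Highest Hurwicz score = 147 → F.

F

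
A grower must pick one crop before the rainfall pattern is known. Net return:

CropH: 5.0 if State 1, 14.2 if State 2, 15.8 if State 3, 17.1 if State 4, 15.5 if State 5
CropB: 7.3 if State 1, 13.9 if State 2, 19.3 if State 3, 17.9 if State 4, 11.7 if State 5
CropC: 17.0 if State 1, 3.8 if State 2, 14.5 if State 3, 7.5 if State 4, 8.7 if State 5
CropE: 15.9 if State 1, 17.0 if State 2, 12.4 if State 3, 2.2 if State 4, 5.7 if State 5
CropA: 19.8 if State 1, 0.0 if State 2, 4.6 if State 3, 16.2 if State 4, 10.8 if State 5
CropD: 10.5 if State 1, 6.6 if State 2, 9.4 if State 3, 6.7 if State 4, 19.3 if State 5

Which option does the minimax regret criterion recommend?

Column bests: State 1=19.8, State 2=17.0, State 3=19.3, State 4=17.9, State 5=19.3.
CropH regrets: 14.8, 2.8, 3.5, 0.8, 3.8 → max 14.8
CropB regrets: 12.5, 3.1, 0.0, 0.0, 7.6 → max 12.5
CropC regrets: 2.8, 13.2, 4.8, 10.4, 10.6 → max 13.2
CropE regrets: 3.9, 0.0, 6.9, 15.7, 13.6 → max 15.7
CropA regrets: 0.0, 17.0, 14.7, 1.7, 8.5 → max 17.0
CropD regrets: 9.3, 10.4, 9.9, 11.2, 0.0 → max 11.2
Smallest max regret = 11.2 → CropD.

CropD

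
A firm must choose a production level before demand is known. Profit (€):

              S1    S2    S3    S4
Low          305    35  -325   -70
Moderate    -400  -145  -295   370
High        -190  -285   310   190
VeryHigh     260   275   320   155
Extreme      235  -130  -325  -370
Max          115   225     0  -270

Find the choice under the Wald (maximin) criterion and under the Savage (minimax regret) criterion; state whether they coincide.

maximin → VeryHigh; minimax regret → VeryHigh (agree)

Row minima: Low=-325, Moderate=-400, High=-285, VeryHigh=155, Extreme=-370, Max=-270
Best worst-case = 155 → VeryHigh.
Column bests: S1=305, S2=275, S3=320, S4=370.
Low regrets: 0, 240, 645, 440 → max 645
Moderate regrets: 705, 420, 615, 0 → max 705
High regrets: 495, 560, 10, 180 → max 560
VeryHigh regrets: 45, 0, 0, 215 → max 215
Extreme regrets: 70, 405, 645, 740 → max 740
Max regrets: 190, 50, 320, 640 → max 640
Smallest max regret = 215 → VeryHigh.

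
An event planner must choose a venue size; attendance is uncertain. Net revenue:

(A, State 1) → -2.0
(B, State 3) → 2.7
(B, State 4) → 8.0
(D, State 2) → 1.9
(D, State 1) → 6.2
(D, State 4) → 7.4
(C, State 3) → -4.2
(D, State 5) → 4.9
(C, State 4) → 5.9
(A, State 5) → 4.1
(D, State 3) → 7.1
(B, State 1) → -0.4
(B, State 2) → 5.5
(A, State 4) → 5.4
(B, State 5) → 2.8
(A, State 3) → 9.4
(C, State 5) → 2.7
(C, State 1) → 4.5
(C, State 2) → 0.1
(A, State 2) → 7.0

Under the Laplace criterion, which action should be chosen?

Row averages: A=4.78, B=3.72, C=1.8, D=5.5
Highest average = 5.5 → D.

D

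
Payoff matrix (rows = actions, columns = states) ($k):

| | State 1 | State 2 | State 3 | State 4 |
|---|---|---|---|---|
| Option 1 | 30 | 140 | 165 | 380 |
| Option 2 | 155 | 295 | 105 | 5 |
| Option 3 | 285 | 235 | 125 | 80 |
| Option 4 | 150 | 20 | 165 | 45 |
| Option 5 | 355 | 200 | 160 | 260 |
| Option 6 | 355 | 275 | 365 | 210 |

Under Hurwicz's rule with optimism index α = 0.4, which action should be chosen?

Option 6

Option 1: 0.4·380 + 0.6·30 = 170
Option 2: 0.4·295 + 0.6·5 = 121
Option 3: 0.4·285 + 0.6·80 = 162
Option 4: 0.4·165 + 0.6·20 = 78
Option 5: 0.4·355 + 0.6·160 = 238
Option 6: 0.4·365 + 0.6·210 = 272
Highest Hurwicz score = 272 → Option 6.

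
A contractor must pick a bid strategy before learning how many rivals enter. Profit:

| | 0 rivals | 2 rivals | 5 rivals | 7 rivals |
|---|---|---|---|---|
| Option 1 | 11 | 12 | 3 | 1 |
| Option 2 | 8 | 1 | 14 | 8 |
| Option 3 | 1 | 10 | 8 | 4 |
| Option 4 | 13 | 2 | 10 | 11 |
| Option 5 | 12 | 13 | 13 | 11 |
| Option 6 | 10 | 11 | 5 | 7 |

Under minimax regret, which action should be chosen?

Column bests: 0 rivals=13, 2 rivals=13, 5 rivals=14, 7 rivals=11.
Option 1 regrets: 2, 1, 11, 10 → max 11
Option 2 regrets: 5, 12, 0, 3 → max 12
Option 3 regrets: 12, 3, 6, 7 → max 12
Option 4 regrets: 0, 11, 4, 0 → max 11
Option 5 regrets: 1, 0, 1, 0 → max 1
Option 6 regrets: 3, 2, 9, 4 → max 9
Smallest max regret = 1 → Option 5.

Option 5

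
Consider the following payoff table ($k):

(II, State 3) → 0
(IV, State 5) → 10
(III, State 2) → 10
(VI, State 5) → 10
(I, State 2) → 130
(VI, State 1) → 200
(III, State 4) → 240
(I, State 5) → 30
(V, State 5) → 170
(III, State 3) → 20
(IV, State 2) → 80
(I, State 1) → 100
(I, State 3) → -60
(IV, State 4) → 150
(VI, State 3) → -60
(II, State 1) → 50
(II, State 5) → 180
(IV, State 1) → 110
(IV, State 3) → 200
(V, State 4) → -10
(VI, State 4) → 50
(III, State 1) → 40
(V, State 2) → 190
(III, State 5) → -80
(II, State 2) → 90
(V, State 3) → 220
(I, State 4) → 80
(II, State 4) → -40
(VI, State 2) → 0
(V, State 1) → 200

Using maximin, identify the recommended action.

Row minima: I=-60, II=-40, III=-80, IV=10, V=-10, VI=-60
Best worst-case = 10 → IV.

IV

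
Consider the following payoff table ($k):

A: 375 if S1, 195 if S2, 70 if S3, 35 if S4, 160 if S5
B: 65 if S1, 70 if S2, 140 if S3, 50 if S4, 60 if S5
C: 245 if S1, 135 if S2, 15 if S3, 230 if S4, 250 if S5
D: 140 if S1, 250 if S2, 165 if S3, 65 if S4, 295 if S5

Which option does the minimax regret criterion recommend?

Column bests: S1=375, S2=250, S3=165, S4=230, S5=295.
A regrets: 0, 55, 95, 195, 135 → max 195
B regrets: 310, 180, 25, 180, 235 → max 310
C regrets: 130, 115, 150, 0, 45 → max 150
D regrets: 235, 0, 0, 165, 0 → max 235
Smallest max regret = 150 → C.

C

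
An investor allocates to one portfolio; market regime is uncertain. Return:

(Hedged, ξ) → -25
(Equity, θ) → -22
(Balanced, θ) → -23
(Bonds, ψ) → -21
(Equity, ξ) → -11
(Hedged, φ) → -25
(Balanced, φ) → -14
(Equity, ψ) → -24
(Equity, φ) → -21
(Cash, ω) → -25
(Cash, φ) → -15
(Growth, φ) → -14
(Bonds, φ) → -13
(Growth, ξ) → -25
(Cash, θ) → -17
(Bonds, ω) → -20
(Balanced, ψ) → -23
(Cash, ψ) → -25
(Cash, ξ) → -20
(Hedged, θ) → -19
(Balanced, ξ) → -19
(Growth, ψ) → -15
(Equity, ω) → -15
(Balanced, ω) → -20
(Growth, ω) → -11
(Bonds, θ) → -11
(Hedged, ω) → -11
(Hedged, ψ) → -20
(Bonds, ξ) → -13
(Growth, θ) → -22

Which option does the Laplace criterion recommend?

Bonds

Row averages: Equity=-18.6, Balanced=-19.8, Cash=-20.4, Growth=-17.4, Hedged=-20, Bonds=-15.6
Highest average = -15.6 → Bonds.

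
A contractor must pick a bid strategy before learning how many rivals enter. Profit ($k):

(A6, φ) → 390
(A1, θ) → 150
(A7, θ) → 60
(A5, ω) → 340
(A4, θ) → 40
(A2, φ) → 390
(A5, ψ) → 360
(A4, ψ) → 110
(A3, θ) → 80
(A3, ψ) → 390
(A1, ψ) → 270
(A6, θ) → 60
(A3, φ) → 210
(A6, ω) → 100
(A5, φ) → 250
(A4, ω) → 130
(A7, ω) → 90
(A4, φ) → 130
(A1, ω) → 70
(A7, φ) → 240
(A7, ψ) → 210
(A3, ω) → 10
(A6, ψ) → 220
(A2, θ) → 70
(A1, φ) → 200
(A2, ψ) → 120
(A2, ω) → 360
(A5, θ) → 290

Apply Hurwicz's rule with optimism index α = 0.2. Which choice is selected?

A5

A1: 0.2·270 + 0.8·70 = 110
A2: 0.2·390 + 0.8·70 = 134
A3: 0.2·390 + 0.8·10 = 86
A4: 0.2·130 + 0.8·40 = 58
A5: 0.2·360 + 0.8·250 = 272
A6: 0.2·390 + 0.8·60 = 126
A7: 0.2·240 + 0.8·60 = 96
Highest Hurwicz score = 272 → A5.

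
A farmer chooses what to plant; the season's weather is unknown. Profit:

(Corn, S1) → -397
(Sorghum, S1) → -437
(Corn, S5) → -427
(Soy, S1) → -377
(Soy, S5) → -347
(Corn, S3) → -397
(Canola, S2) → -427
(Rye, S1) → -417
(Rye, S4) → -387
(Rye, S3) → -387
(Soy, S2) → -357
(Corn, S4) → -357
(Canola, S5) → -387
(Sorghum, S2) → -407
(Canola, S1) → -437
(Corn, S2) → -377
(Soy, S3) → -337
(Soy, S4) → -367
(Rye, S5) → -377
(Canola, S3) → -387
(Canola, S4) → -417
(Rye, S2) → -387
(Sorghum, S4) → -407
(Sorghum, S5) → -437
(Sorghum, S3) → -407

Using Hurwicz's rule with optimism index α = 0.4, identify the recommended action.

Soy

Rye: 0.4·(-377) + 0.6·(-417) = -401
Sorghum: 0.4·(-407) + 0.6·(-437) = -425
Soy: 0.4·(-337) + 0.6·(-377) = -361
Corn: 0.4·(-357) + 0.6·(-427) = -399
Canola: 0.4·(-387) + 0.6·(-437) = -417
Highest Hurwicz score = -361 → Soy.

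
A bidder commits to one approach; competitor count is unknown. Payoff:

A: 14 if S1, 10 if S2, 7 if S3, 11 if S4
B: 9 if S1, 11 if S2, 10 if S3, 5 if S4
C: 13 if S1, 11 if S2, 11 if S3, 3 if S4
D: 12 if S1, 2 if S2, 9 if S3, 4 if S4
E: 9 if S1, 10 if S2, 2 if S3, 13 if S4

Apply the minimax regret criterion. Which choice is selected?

Column bests: S1=14, S2=11, S3=11, S4=13.
A regrets: 0, 1, 4, 2 → max 4
B regrets: 5, 0, 1, 8 → max 8
C regrets: 1, 0, 0, 10 → max 10
D regrets: 2, 9, 2, 9 → max 9
E regrets: 5, 1, 9, 0 → max 9
Smallest max regret = 4 → A.

A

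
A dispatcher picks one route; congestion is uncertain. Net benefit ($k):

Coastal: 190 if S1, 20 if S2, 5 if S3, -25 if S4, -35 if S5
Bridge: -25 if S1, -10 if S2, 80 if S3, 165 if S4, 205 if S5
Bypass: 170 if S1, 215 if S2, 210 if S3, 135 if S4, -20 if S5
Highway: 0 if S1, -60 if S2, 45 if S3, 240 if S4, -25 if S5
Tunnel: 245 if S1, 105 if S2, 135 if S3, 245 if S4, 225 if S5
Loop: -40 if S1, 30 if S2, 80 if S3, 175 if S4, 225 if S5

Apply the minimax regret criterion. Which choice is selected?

Column bests: S1=245, S2=215, S3=210, S4=245, S5=225.
Coastal regrets: 55, 195, 205, 270, 260 → max 270
Bridge regrets: 270, 225, 130, 80, 20 → max 270
Bypass regrets: 75, 0, 0, 110, 245 → max 245
Highway regrets: 245, 275, 165, 5, 250 → max 275
Tunnel regrets: 0, 110, 75, 0, 0 → max 110
Loop regrets: 285, 185, 130, 70, 0 → max 285
Smallest max regret = 110 → Tunnel.

Tunnel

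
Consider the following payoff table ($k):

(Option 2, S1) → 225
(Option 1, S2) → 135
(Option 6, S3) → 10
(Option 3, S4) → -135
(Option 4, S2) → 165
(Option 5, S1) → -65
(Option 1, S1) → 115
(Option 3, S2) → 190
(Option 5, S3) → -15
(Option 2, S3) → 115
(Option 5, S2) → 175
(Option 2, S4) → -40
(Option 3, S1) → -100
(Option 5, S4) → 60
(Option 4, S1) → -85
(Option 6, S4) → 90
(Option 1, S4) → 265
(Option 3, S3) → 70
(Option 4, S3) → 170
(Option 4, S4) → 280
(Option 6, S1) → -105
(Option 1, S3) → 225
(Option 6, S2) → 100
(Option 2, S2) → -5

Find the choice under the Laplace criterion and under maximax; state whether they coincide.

laplace → Option 1; maximax → Option 4 (disagree)

Row averages: Option 1=185, Option 2=73.75, Option 3=6.25, Option 4=132.5, Option 5=38.75, Option 6=23.75
Highest average = 185 → Option 1.
Row maxima: Option 1=265, Option 2=225, Option 3=190, Option 4=280, Option 5=175, Option 6=100
Best best-case = 280 → Option 4.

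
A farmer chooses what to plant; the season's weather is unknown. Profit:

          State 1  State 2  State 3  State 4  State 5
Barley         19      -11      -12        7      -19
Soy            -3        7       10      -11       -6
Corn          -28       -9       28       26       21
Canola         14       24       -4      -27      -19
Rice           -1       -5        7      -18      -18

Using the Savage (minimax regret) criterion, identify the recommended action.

Soy

Column bests: State 1=19, State 2=24, State 3=28, State 4=26, State 5=21.
Barley regrets: 0, 35, 40, 19, 40 → max 40
Soy regrets: 22, 17, 18, 37, 27 → max 37
Corn regrets: 47, 33, 0, 0, 0 → max 47
Canola regrets: 5, 0, 32, 53, 40 → max 53
Rice regrets: 20, 29, 21, 44, 39 → max 44
Smallest max regret = 37 → Soy.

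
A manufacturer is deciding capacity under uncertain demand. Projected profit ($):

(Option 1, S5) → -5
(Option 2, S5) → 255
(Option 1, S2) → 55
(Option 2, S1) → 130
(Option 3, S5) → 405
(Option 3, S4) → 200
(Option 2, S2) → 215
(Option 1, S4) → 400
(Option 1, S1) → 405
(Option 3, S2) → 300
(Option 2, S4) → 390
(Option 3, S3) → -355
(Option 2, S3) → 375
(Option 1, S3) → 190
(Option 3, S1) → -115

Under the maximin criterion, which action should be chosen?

Row minima: Option 1=-5, Option 2=130, Option 3=-355
Best worst-case = 130 → Option 2.

Option 2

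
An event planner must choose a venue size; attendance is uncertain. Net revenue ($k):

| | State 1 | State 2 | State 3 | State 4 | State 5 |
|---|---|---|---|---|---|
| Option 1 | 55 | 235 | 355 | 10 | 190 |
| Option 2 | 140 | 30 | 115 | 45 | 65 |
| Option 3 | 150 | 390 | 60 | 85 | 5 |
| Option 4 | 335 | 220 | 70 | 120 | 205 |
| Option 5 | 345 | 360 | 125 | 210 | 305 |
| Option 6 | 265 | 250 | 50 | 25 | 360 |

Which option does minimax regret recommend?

Column bests: State 1=345, State 2=390, State 3=355, State 4=210, State 5=360.
Option 1 regrets: 290, 155, 0, 200, 170 → max 290
Option 2 regrets: 205, 360, 240, 165, 295 → max 360
Option 3 regrets: 195, 0, 295, 125, 355 → max 355
Option 4 regrets: 10, 170, 285, 90, 155 → max 285
Option 5 regrets: 0, 30, 230, 0, 55 → max 230
Option 6 regrets: 80, 140, 305, 185, 0 → max 305
Smallest max regret = 230 → Option 5.

Option 5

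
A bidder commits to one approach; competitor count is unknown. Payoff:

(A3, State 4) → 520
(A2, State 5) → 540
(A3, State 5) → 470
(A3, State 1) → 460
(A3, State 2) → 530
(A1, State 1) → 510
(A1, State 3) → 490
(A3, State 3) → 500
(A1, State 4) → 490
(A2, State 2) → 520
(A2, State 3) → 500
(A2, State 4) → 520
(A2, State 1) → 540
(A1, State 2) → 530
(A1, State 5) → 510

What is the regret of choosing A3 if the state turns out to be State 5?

Best payoff under State 5 is 540.
Regret = 540 − 470 = 70.

70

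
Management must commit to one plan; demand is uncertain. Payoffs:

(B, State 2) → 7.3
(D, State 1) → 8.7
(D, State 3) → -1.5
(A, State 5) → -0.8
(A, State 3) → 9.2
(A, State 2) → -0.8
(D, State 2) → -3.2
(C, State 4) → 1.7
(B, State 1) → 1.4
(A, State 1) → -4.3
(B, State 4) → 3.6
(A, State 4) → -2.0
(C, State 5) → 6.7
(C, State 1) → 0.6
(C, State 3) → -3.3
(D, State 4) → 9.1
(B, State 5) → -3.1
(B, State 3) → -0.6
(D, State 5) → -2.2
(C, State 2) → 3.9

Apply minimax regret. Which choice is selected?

B

Column bests: State 1=8.7, State 2=7.3, State 3=9.2, State 4=9.1, State 5=6.7.
A regrets: 13.0, 8.1, 0.0, 11.1, 7.5 → max 13.0
B regrets: 7.3, 0.0, 9.8, 5.5, 9.8 → max 9.8
C regrets: 8.1, 3.4, 12.5, 7.4, 0.0 → max 12.5
D regrets: 0.0, 10.5, 10.7, 0.0, 8.9 → max 10.7
Smallest max regret = 9.8 → B.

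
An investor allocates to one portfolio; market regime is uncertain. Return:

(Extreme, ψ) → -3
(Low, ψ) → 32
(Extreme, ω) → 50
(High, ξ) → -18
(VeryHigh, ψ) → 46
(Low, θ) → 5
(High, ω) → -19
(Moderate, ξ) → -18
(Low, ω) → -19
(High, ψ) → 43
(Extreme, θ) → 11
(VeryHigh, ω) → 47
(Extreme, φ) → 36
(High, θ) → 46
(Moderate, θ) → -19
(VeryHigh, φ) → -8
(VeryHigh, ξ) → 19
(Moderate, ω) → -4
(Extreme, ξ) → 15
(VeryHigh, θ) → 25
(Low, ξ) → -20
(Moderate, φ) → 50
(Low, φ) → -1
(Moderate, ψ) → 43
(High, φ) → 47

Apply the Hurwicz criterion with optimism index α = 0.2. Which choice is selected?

Extreme

Low: 0.2·32 + 0.8·(-20) = -9.6
Moderate: 0.2·50 + 0.8·(-19) = -5.2
High: 0.2·47 + 0.8·(-19) = -5.8
VeryHigh: 0.2·47 + 0.8·(-8) = 3
Extreme: 0.2·50 + 0.8·(-3) = 7.6
Highest Hurwicz score = 7.6 → Extreme.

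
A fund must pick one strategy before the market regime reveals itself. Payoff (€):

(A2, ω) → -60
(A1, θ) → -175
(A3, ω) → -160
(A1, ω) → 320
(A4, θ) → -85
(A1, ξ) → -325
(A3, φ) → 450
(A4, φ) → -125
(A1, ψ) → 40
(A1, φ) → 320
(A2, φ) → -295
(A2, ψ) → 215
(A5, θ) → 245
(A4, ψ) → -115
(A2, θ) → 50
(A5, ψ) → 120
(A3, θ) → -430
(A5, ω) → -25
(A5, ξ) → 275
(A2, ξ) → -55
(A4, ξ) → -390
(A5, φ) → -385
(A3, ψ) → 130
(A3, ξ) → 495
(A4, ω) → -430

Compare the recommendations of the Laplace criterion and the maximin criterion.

Row averages: A1=36, A2=-29, A3=97, A4=-229, A5=46
Highest average = 97 → A3.
Row minima: A1=-325, A2=-295, A3=-430, A4=-430, A5=-385
Best worst-case = -295 → A2.

laplace → A3; maximin → A2 (disagree)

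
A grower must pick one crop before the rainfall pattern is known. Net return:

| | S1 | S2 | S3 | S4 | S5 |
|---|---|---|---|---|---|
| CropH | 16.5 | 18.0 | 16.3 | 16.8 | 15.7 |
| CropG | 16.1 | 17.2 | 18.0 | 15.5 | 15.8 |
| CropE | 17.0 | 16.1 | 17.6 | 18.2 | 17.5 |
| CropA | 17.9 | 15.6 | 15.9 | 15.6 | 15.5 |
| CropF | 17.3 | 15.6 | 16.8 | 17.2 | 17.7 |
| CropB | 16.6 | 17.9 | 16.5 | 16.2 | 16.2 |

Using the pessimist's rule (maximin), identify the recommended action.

Row minima: CropH=15.7, CropG=15.5, CropE=16.1, CropA=15.5, CropF=15.6, CropB=16.2
Best worst-case = 16.2 → CropB.

CropB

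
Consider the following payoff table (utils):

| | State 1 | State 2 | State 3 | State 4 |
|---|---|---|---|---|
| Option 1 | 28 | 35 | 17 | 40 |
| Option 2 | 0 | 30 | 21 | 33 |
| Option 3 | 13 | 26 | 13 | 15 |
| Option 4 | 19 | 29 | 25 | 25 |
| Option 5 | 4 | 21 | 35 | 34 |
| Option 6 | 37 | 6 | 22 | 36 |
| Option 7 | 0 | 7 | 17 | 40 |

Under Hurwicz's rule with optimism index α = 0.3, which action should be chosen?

Option 1

Option 1: 0.3·40 + 0.7·17 = 23.9
Option 2: 0.3·33 + 0.7·0 = 9.9
Option 3: 0.3·26 + 0.7·13 = 16.9
Option 4: 0.3·29 + 0.7·19 = 22
Option 5: 0.3·35 + 0.7·4 = 13.3
Option 6: 0.3·37 + 0.7·6 = 15.3
Option 7: 0.3·40 + 0.7·0 = 12
Highest Hurwicz score = 23.9 → Option 1.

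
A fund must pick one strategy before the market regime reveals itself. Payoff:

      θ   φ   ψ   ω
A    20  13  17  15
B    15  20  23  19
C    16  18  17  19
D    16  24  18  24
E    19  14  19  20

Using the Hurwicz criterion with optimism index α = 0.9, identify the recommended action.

A: 0.9·20 + 0.1·13 = 19.3
B: 0.9·23 + 0.1·15 = 22.2
C: 0.9·19 + 0.1·16 = 18.7
D: 0.9·24 + 0.1·16 = 23.2
E: 0.9·20 + 0.1·14 = 19.4
Highest Hurwicz score = 23.2 → D.

D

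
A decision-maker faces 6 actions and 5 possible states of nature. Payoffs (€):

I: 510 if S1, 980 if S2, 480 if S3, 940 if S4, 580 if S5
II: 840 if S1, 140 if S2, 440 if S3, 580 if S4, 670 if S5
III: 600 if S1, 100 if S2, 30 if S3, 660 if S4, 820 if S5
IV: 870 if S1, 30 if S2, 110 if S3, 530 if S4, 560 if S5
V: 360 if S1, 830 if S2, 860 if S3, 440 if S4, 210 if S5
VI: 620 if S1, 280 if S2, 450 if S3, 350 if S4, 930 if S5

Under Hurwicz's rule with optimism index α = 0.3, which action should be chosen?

I

I: 0.3·980 + 0.7·480 = 630
II: 0.3·840 + 0.7·140 = 350
III: 0.3·820 + 0.7·30 = 267
IV: 0.3·870 + 0.7·30 = 282
V: 0.3·860 + 0.7·210 = 405
VI: 0.3·930 + 0.7·280 = 475
Highest Hurwicz score = 630 → I.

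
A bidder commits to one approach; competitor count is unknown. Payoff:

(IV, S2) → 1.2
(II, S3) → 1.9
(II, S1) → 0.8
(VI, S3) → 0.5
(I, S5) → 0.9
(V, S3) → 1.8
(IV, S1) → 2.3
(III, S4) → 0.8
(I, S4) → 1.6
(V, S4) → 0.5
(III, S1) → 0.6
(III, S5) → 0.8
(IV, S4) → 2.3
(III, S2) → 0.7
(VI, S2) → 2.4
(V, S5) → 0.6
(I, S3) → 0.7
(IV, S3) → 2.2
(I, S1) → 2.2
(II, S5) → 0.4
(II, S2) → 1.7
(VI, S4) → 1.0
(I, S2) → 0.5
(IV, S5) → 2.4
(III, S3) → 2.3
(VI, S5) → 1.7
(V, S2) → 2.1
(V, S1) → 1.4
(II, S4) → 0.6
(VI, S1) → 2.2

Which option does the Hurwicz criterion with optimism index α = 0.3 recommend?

IV

I: 0.3·2.2 + 0.7·0.5 = 1.01
II: 0.3·1.9 + 0.7·0.4 = 0.85
III: 0.3·2.3 + 0.7·0.6 = 1.11
IV: 0.3·2.4 + 0.7·1.2 = 1.56
V: 0.3·2.1 + 0.7·0.5 = 0.98
VI: 0.3·2.4 + 0.7·0.5 = 1.07
Highest Hurwicz score = 1.56 → IV.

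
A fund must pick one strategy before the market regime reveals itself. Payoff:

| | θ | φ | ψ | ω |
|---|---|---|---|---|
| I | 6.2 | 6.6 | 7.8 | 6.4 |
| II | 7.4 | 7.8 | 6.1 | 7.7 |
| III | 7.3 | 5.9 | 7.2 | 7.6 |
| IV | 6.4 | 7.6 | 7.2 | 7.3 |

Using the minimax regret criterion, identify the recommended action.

IV

Column bests: θ=7.4, φ=7.8, ψ=7.8, ω=7.7.
I regrets: 1.2, 1.2, 0.0, 1.3 → max 1.3
II regrets: 0.0, 0.0, 1.7, 0.0 → max 1.7
III regrets: 0.1, 1.9, 0.6, 0.1 → max 1.9
IV regrets: 1.0, 0.2, 0.6, 0.4 → max 1.0
Smallest max regret = 1.0 → IV.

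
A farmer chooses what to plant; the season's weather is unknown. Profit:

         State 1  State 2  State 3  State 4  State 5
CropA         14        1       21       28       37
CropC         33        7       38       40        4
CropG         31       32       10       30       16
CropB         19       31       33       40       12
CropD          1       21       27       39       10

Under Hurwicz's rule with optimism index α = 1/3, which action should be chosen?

CropB

CropA: 1/3·37 + 2/3·1 = 13
CropC: 1/3·40 + 2/3·4 = 16
CropG: 1/3·32 + 2/3·10 = 52/3
CropB: 1/3·40 + 2/3·12 = 64/3
CropD: 1/3·39 + 2/3·1 = 41/3
Highest Hurwicz score = 64/3 → CropB.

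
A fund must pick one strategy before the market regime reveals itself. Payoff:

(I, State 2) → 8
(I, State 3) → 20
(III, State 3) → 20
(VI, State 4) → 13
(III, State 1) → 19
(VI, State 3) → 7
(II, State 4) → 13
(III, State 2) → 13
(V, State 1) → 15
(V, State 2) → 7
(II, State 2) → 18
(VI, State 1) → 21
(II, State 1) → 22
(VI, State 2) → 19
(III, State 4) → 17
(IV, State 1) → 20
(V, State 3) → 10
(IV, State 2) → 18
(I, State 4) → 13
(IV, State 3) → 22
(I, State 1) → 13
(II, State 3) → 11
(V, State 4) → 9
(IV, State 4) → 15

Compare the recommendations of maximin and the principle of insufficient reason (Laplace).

maximin → IV; laplace → IV (agree)

Row minima: I=8, II=11, III=13, IV=15, V=7, VI=7
Best worst-case = 15 → IV.
Row averages: I=13.5, II=16, III=17.25, IV=18.75, V=10.25, VI=15
Highest average = 18.75 → IV.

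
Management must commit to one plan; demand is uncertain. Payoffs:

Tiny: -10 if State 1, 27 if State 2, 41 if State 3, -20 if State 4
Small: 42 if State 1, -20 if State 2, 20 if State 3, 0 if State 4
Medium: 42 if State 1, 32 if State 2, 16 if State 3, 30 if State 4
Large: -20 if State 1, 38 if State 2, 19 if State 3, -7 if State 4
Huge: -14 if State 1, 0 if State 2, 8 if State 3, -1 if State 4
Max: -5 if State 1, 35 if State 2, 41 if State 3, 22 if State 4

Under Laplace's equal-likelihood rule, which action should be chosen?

Row averages: Tiny=9.5, Small=10.5, Medium=30, Large=7.5, Huge=-1.75, Max=23.25
Highest average = 30 → Medium.

Medium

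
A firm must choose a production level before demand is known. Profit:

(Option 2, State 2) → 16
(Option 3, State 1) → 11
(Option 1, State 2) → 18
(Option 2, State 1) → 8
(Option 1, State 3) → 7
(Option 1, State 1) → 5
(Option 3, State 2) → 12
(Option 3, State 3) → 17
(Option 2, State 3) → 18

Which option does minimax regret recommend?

Column bests: State 1=11, State 2=18, State 3=18.
Option 1 regrets: 6, 0, 11 → max 11
Option 2 regrets: 3, 2, 0 → max 3
Option 3 regrets: 0, 6, 1 → max 6
Smallest max regret = 3 → Option 2.

Option 2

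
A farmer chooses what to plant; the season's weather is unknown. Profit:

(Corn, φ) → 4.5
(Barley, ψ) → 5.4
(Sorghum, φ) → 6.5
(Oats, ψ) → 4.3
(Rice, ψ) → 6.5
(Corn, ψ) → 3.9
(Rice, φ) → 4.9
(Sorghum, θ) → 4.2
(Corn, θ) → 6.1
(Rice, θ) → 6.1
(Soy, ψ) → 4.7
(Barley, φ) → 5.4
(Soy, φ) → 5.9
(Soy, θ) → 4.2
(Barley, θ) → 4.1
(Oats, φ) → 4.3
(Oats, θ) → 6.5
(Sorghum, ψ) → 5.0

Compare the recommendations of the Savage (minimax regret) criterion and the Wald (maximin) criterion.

Column bests: θ=6.5, φ=6.5, ψ=6.5.
Oats regrets: 0.0, 2.2, 2.2 → max 2.2
Sorghum regrets: 2.3, 0.0, 1.5 → max 2.3
Corn regrets: 0.4, 2.0, 2.6 → max 2.6
Barley regrets: 2.4, 1.1, 1.1 → max 2.4
Soy regrets: 2.3, 0.6, 1.8 → max 2.3
Rice regrets: 0.4, 1.6, 0.0 → max 1.6
Smallest max regret = 1.6 → Rice.
Row minima: Oats=4.3, Sorghum=4.2, Corn=3.9, Barley=4.1, Soy=4.2, Rice=4.9
Best worst-case = 4.9 → Rice.

minimax regret → Rice; maximin → Rice (agree)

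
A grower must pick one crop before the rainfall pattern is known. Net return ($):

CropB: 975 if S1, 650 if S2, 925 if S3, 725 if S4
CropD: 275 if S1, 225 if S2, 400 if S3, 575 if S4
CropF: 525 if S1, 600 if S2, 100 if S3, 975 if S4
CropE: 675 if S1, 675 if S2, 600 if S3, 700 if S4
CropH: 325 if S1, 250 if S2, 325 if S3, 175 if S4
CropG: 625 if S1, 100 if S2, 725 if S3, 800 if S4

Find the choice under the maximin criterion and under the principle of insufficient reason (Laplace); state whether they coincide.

Row minima: CropB=650, CropD=225, CropF=100, CropE=600, CropH=175, CropG=100
Best worst-case = 650 → CropB.
Row averages: CropB=818.75, CropD=368.75, CropF=550, CropE=662.5, CropH=268.75, CropG=562.5
Highest average = 818.75 → CropB.

maximin → CropB; laplace → CropB (agree)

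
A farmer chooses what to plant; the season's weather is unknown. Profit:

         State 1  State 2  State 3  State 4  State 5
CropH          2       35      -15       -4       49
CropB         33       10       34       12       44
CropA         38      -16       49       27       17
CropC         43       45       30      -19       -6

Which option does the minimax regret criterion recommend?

CropB

Column bests: State 1=43, State 2=45, State 3=49, State 4=27, State 5=49.
CropH regrets: 41, 10, 64, 31, 0 → max 64
CropB regrets: 10, 35, 15, 15, 5 → max 35
CropA regrets: 5, 61, 0, 0, 32 → max 61
CropC regrets: 0, 0, 19, 46, 55 → max 55
Smallest max regret = 35 → CropB.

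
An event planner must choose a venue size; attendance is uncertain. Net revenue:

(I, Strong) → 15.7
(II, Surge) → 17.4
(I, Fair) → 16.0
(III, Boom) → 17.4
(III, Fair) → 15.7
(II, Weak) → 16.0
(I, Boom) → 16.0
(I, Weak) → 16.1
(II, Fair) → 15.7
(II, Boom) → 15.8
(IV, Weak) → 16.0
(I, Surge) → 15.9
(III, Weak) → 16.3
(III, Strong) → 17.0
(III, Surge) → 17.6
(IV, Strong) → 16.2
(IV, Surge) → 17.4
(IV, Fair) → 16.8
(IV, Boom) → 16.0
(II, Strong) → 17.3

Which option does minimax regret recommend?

III

Column bests: Weak=16.3, Fair=16.8, Strong=17.3, Boom=17.4, Surge=17.6.
I regrets: 0.2, 0.8, 1.6, 1.4, 1.7 → max 1.7
II regrets: 0.3, 1.1, 0.0, 1.6, 0.2 → max 1.6
III regrets: 0.0, 1.1, 0.3, 0.0, 0.0 → max 1.1
IV regrets: 0.3, 0.0, 1.1, 1.4, 0.2 → max 1.4
Smallest max regret = 1.1 → III.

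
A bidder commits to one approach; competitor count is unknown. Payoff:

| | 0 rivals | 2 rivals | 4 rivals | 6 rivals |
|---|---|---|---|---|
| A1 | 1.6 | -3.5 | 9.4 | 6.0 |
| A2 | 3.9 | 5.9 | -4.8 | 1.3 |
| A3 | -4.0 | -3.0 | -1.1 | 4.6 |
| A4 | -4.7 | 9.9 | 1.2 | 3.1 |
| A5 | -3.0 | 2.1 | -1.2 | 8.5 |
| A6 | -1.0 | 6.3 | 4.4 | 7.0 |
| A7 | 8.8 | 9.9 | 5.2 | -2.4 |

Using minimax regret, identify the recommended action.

A6

Column bests: 0 rivals=8.8, 2 rivals=9.9, 4 rivals=9.4, 6 rivals=8.5.
A1 regrets: 7.2, 13.4, 0.0, 2.5 → max 13.4
A2 regrets: 4.9, 4.0, 14.2, 7.2 → max 14.2
A3 regrets: 12.8, 12.9, 10.5, 3.9 → max 12.9
A4 regrets: 13.5, 0.0, 8.2, 5.4 → max 13.5
A5 regrets: 11.8, 7.8, 10.6, 0.0 → max 11.8
A6 regrets: 9.8, 3.6, 5.0, 1.5 → max 9.8
A7 regrets: 0.0, 0.0, 4.2, 10.9 → max 10.9
Smallest max regret = 9.8 → A6.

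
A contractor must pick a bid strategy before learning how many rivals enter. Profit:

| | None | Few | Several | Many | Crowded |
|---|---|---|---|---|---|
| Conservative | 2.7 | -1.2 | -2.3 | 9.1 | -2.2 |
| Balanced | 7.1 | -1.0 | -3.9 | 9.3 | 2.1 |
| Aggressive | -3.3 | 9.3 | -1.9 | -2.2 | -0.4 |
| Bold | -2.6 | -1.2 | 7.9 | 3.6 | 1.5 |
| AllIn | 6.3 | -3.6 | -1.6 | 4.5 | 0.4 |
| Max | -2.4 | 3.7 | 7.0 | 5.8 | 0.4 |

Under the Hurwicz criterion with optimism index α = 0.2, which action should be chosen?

Conservative: 0.2·9.1 + 0.8·(-2.3) = -0.02
Balanced: 0.2·9.3 + 0.8·(-3.9) = -1.26
Aggressive: 0.2·9.3 + 0.8·(-3.3) = -0.78
Bold: 0.2·7.9 + 0.8·(-2.6) = -0.5
AllIn: 0.2·6.3 + 0.8·(-3.6) = -1.62
Max: 0.2·7.0 + 0.8·(-2.4) = -0.52
Highest Hurwicz score = -0.02 → Conservative.

Conservative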